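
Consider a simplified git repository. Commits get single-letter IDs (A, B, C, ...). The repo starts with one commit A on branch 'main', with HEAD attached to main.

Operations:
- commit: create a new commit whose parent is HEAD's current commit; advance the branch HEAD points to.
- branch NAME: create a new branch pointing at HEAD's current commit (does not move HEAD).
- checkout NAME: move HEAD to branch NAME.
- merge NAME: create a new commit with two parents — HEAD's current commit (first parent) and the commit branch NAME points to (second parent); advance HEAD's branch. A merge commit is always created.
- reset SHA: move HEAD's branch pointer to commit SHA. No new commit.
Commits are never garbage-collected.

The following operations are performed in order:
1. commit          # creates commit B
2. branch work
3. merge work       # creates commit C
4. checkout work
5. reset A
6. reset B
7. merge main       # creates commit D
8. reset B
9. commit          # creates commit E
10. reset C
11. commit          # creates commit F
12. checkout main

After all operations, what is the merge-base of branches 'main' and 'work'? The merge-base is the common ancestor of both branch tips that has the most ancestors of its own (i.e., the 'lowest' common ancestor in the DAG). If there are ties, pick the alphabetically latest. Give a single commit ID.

Answer: C

Derivation:
After op 1 (commit): HEAD=main@B [main=B]
After op 2 (branch): HEAD=main@B [main=B work=B]
After op 3 (merge): HEAD=main@C [main=C work=B]
After op 4 (checkout): HEAD=work@B [main=C work=B]
After op 5 (reset): HEAD=work@A [main=C work=A]
After op 6 (reset): HEAD=work@B [main=C work=B]
After op 7 (merge): HEAD=work@D [main=C work=D]
After op 8 (reset): HEAD=work@B [main=C work=B]
After op 9 (commit): HEAD=work@E [main=C work=E]
After op 10 (reset): HEAD=work@C [main=C work=C]
After op 11 (commit): HEAD=work@F [main=C work=F]
After op 12 (checkout): HEAD=main@C [main=C work=F]
ancestors(main=C): ['A', 'B', 'C']
ancestors(work=F): ['A', 'B', 'C', 'F']
common: ['A', 'B', 'C']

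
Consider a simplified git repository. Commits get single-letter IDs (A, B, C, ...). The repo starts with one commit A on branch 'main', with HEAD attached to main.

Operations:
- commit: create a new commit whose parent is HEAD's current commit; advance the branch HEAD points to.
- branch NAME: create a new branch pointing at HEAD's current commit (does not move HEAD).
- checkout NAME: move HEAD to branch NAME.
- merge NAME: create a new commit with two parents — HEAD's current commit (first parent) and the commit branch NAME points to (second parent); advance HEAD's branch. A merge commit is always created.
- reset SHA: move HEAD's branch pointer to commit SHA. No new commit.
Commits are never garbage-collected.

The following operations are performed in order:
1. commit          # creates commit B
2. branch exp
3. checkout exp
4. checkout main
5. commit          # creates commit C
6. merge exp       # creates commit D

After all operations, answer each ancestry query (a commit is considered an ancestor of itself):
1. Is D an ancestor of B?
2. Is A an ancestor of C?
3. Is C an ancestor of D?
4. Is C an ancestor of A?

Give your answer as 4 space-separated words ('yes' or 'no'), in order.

Answer: no yes yes no

Derivation:
After op 1 (commit): HEAD=main@B [main=B]
After op 2 (branch): HEAD=main@B [exp=B main=B]
After op 3 (checkout): HEAD=exp@B [exp=B main=B]
After op 4 (checkout): HEAD=main@B [exp=B main=B]
After op 5 (commit): HEAD=main@C [exp=B main=C]
After op 6 (merge): HEAD=main@D [exp=B main=D]
ancestors(B) = {A,B}; D in? no
ancestors(C) = {A,B,C}; A in? yes
ancestors(D) = {A,B,C,D}; C in? yes
ancestors(A) = {A}; C in? no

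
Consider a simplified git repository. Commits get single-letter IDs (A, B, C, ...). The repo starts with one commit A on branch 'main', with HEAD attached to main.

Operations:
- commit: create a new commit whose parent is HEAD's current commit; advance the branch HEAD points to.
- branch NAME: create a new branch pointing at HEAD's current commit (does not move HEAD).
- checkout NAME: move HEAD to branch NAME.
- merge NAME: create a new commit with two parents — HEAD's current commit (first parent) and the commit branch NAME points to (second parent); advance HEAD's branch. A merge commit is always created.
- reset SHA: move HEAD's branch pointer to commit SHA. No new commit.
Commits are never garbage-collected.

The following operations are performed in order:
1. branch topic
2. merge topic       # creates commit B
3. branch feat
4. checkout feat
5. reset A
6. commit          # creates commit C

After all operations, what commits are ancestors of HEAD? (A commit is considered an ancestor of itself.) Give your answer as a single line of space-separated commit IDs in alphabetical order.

Answer: A C

Derivation:
After op 1 (branch): HEAD=main@A [main=A topic=A]
After op 2 (merge): HEAD=main@B [main=B topic=A]
After op 3 (branch): HEAD=main@B [feat=B main=B topic=A]
After op 4 (checkout): HEAD=feat@B [feat=B main=B topic=A]
After op 5 (reset): HEAD=feat@A [feat=A main=B topic=A]
After op 6 (commit): HEAD=feat@C [feat=C main=B topic=A]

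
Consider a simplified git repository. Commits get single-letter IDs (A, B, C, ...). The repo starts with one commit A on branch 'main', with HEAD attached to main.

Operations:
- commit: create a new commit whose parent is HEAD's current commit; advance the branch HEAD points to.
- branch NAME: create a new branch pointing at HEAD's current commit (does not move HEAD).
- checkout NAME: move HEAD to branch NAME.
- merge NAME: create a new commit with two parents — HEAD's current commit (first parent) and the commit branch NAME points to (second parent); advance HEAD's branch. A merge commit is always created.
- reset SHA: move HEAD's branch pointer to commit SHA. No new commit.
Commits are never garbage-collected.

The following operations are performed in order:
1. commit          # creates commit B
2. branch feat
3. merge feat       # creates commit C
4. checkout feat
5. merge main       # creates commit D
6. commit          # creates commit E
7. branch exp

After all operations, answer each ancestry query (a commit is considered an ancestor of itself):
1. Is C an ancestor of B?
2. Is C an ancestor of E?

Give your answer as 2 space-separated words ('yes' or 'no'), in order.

Answer: no yes

Derivation:
After op 1 (commit): HEAD=main@B [main=B]
After op 2 (branch): HEAD=main@B [feat=B main=B]
After op 3 (merge): HEAD=main@C [feat=B main=C]
After op 4 (checkout): HEAD=feat@B [feat=B main=C]
After op 5 (merge): HEAD=feat@D [feat=D main=C]
After op 6 (commit): HEAD=feat@E [feat=E main=C]
After op 7 (branch): HEAD=feat@E [exp=E feat=E main=C]
ancestors(B) = {A,B}; C in? no
ancestors(E) = {A,B,C,D,E}; C in? yes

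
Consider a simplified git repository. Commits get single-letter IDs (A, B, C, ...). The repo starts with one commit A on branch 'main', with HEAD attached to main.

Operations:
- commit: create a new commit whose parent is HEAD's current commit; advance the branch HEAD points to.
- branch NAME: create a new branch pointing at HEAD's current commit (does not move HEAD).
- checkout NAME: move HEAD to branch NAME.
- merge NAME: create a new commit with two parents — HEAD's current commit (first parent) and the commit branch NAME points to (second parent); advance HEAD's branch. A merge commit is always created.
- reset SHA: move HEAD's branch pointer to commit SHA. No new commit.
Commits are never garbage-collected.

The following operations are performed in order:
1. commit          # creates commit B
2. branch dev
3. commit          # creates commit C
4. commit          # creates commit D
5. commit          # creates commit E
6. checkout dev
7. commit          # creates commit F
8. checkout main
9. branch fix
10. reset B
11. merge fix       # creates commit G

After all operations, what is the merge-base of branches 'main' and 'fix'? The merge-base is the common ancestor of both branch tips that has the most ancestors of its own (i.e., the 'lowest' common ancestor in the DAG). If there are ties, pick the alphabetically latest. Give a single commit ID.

After op 1 (commit): HEAD=main@B [main=B]
After op 2 (branch): HEAD=main@B [dev=B main=B]
After op 3 (commit): HEAD=main@C [dev=B main=C]
After op 4 (commit): HEAD=main@D [dev=B main=D]
After op 5 (commit): HEAD=main@E [dev=B main=E]
After op 6 (checkout): HEAD=dev@B [dev=B main=E]
After op 7 (commit): HEAD=dev@F [dev=F main=E]
After op 8 (checkout): HEAD=main@E [dev=F main=E]
After op 9 (branch): HEAD=main@E [dev=F fix=E main=E]
After op 10 (reset): HEAD=main@B [dev=F fix=E main=B]
After op 11 (merge): HEAD=main@G [dev=F fix=E main=G]
ancestors(main=G): ['A', 'B', 'C', 'D', 'E', 'G']
ancestors(fix=E): ['A', 'B', 'C', 'D', 'E']
common: ['A', 'B', 'C', 'D', 'E']

Answer: E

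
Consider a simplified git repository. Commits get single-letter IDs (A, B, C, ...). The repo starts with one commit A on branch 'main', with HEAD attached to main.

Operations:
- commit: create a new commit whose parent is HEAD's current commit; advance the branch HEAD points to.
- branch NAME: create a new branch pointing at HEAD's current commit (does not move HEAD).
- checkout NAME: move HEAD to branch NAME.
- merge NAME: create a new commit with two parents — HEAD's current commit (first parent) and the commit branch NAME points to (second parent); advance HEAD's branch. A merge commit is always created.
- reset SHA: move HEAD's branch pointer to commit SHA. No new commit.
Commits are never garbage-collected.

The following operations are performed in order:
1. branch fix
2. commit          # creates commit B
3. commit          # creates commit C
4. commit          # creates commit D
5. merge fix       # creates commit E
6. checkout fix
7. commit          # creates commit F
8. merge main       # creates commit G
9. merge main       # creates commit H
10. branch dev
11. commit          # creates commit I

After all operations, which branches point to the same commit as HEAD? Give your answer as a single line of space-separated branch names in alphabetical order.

After op 1 (branch): HEAD=main@A [fix=A main=A]
After op 2 (commit): HEAD=main@B [fix=A main=B]
After op 3 (commit): HEAD=main@C [fix=A main=C]
After op 4 (commit): HEAD=main@D [fix=A main=D]
After op 5 (merge): HEAD=main@E [fix=A main=E]
After op 6 (checkout): HEAD=fix@A [fix=A main=E]
After op 7 (commit): HEAD=fix@F [fix=F main=E]
After op 8 (merge): HEAD=fix@G [fix=G main=E]
After op 9 (merge): HEAD=fix@H [fix=H main=E]
After op 10 (branch): HEAD=fix@H [dev=H fix=H main=E]
After op 11 (commit): HEAD=fix@I [dev=H fix=I main=E]

Answer: fix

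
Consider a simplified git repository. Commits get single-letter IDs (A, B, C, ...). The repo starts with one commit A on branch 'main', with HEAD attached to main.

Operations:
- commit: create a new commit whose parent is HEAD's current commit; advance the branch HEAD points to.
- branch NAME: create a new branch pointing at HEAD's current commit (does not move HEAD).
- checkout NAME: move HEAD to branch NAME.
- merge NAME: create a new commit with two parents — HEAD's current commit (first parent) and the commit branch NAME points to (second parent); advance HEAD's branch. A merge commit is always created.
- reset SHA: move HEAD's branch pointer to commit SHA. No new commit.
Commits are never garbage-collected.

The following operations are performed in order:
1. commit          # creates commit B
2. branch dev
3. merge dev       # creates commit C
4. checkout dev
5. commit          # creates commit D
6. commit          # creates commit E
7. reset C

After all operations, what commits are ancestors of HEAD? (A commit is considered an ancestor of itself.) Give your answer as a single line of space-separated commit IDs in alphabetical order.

After op 1 (commit): HEAD=main@B [main=B]
After op 2 (branch): HEAD=main@B [dev=B main=B]
After op 3 (merge): HEAD=main@C [dev=B main=C]
After op 4 (checkout): HEAD=dev@B [dev=B main=C]
After op 5 (commit): HEAD=dev@D [dev=D main=C]
After op 6 (commit): HEAD=dev@E [dev=E main=C]
After op 7 (reset): HEAD=dev@C [dev=C main=C]

Answer: A B C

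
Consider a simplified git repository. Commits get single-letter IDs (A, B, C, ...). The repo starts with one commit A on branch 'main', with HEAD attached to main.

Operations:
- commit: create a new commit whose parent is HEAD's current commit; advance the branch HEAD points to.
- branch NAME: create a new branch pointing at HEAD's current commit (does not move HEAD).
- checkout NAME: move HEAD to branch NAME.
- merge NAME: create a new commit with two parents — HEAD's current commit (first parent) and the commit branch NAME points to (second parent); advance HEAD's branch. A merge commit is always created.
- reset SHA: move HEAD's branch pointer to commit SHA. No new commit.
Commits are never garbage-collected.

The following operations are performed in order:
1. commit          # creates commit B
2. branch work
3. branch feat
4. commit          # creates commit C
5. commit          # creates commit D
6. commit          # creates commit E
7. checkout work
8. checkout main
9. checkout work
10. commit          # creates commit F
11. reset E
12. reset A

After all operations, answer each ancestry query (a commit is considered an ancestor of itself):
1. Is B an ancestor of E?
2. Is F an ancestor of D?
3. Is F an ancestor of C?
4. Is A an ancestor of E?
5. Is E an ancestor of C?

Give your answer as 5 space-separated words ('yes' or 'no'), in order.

Answer: yes no no yes no

Derivation:
After op 1 (commit): HEAD=main@B [main=B]
After op 2 (branch): HEAD=main@B [main=B work=B]
After op 3 (branch): HEAD=main@B [feat=B main=B work=B]
After op 4 (commit): HEAD=main@C [feat=B main=C work=B]
After op 5 (commit): HEAD=main@D [feat=B main=D work=B]
After op 6 (commit): HEAD=main@E [feat=B main=E work=B]
After op 7 (checkout): HEAD=work@B [feat=B main=E work=B]
After op 8 (checkout): HEAD=main@E [feat=B main=E work=B]
After op 9 (checkout): HEAD=work@B [feat=B main=E work=B]
After op 10 (commit): HEAD=work@F [feat=B main=E work=F]
After op 11 (reset): HEAD=work@E [feat=B main=E work=E]
After op 12 (reset): HEAD=work@A [feat=B main=E work=A]
ancestors(E) = {A,B,C,D,E}; B in? yes
ancestors(D) = {A,B,C,D}; F in? no
ancestors(C) = {A,B,C}; F in? no
ancestors(E) = {A,B,C,D,E}; A in? yes
ancestors(C) = {A,B,C}; E in? no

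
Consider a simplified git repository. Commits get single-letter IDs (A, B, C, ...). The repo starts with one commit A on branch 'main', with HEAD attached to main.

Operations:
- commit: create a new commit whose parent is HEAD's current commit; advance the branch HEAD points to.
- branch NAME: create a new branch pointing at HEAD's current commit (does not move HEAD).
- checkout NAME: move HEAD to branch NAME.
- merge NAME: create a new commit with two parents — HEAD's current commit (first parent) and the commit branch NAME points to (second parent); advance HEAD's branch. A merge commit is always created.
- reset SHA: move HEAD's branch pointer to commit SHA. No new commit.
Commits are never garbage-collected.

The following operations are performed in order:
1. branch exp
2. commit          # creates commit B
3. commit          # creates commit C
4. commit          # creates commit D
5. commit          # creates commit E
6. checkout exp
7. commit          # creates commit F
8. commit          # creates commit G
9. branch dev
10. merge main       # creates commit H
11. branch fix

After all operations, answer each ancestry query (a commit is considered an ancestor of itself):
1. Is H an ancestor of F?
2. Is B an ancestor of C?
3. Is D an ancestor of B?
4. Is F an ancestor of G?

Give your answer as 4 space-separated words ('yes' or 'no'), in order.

After op 1 (branch): HEAD=main@A [exp=A main=A]
After op 2 (commit): HEAD=main@B [exp=A main=B]
After op 3 (commit): HEAD=main@C [exp=A main=C]
After op 4 (commit): HEAD=main@D [exp=A main=D]
After op 5 (commit): HEAD=main@E [exp=A main=E]
After op 6 (checkout): HEAD=exp@A [exp=A main=E]
After op 7 (commit): HEAD=exp@F [exp=F main=E]
After op 8 (commit): HEAD=exp@G [exp=G main=E]
After op 9 (branch): HEAD=exp@G [dev=G exp=G main=E]
After op 10 (merge): HEAD=exp@H [dev=G exp=H main=E]
After op 11 (branch): HEAD=exp@H [dev=G exp=H fix=H main=E]
ancestors(F) = {A,F}; H in? no
ancestors(C) = {A,B,C}; B in? yes
ancestors(B) = {A,B}; D in? no
ancestors(G) = {A,F,G}; F in? yes

Answer: no yes no yes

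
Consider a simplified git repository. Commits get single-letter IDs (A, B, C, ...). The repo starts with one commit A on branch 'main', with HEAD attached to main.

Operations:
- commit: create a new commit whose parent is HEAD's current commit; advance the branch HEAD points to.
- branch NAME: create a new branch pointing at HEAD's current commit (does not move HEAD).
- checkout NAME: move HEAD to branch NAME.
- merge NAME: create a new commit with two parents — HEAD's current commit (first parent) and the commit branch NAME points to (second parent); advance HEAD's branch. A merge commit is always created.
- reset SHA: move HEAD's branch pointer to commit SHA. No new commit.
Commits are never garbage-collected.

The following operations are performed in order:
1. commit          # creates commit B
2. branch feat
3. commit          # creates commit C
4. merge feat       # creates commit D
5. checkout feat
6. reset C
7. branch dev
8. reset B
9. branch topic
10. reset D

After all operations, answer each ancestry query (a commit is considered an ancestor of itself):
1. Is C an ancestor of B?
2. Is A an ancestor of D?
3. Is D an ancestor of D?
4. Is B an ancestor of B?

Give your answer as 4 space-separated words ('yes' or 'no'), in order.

Answer: no yes yes yes

Derivation:
After op 1 (commit): HEAD=main@B [main=B]
After op 2 (branch): HEAD=main@B [feat=B main=B]
After op 3 (commit): HEAD=main@C [feat=B main=C]
After op 4 (merge): HEAD=main@D [feat=B main=D]
After op 5 (checkout): HEAD=feat@B [feat=B main=D]
After op 6 (reset): HEAD=feat@C [feat=C main=D]
After op 7 (branch): HEAD=feat@C [dev=C feat=C main=D]
After op 8 (reset): HEAD=feat@B [dev=C feat=B main=D]
After op 9 (branch): HEAD=feat@B [dev=C feat=B main=D topic=B]
After op 10 (reset): HEAD=feat@D [dev=C feat=D main=D topic=B]
ancestors(B) = {A,B}; C in? no
ancestors(D) = {A,B,C,D}; A in? yes
ancestors(D) = {A,B,C,D}; D in? yes
ancestors(B) = {A,B}; B in? yes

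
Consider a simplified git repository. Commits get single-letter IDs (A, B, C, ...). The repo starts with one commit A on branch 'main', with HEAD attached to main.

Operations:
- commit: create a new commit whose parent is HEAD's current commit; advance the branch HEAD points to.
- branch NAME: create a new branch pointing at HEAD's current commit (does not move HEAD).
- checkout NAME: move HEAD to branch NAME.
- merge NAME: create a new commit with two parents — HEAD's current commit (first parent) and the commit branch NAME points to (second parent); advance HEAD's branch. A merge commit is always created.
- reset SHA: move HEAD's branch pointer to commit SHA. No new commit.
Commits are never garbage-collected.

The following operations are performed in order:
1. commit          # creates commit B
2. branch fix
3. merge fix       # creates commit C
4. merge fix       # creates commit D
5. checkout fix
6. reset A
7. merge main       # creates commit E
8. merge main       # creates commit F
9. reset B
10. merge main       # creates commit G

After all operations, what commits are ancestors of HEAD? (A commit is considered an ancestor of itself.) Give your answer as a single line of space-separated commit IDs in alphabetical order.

After op 1 (commit): HEAD=main@B [main=B]
After op 2 (branch): HEAD=main@B [fix=B main=B]
After op 3 (merge): HEAD=main@C [fix=B main=C]
After op 4 (merge): HEAD=main@D [fix=B main=D]
After op 5 (checkout): HEAD=fix@B [fix=B main=D]
After op 6 (reset): HEAD=fix@A [fix=A main=D]
After op 7 (merge): HEAD=fix@E [fix=E main=D]
After op 8 (merge): HEAD=fix@F [fix=F main=D]
After op 9 (reset): HEAD=fix@B [fix=B main=D]
After op 10 (merge): HEAD=fix@G [fix=G main=D]

Answer: A B C D G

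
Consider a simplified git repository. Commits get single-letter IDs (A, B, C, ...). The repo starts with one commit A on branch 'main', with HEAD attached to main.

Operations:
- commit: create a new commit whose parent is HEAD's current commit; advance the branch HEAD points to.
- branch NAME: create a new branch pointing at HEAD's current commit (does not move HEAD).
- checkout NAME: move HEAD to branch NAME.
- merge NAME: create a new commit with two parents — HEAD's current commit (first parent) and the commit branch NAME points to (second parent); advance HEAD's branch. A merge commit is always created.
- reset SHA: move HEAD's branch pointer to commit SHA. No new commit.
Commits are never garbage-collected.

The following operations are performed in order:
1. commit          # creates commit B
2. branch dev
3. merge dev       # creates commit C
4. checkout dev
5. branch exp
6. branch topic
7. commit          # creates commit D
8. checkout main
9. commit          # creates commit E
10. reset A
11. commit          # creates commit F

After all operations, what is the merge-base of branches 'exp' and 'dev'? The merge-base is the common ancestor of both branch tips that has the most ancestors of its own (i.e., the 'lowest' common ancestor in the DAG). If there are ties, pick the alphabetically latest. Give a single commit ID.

After op 1 (commit): HEAD=main@B [main=B]
After op 2 (branch): HEAD=main@B [dev=B main=B]
After op 3 (merge): HEAD=main@C [dev=B main=C]
After op 4 (checkout): HEAD=dev@B [dev=B main=C]
After op 5 (branch): HEAD=dev@B [dev=B exp=B main=C]
After op 6 (branch): HEAD=dev@B [dev=B exp=B main=C topic=B]
After op 7 (commit): HEAD=dev@D [dev=D exp=B main=C topic=B]
After op 8 (checkout): HEAD=main@C [dev=D exp=B main=C topic=B]
After op 9 (commit): HEAD=main@E [dev=D exp=B main=E topic=B]
After op 10 (reset): HEAD=main@A [dev=D exp=B main=A topic=B]
After op 11 (commit): HEAD=main@F [dev=D exp=B main=F topic=B]
ancestors(exp=B): ['A', 'B']
ancestors(dev=D): ['A', 'B', 'D']
common: ['A', 'B']

Answer: B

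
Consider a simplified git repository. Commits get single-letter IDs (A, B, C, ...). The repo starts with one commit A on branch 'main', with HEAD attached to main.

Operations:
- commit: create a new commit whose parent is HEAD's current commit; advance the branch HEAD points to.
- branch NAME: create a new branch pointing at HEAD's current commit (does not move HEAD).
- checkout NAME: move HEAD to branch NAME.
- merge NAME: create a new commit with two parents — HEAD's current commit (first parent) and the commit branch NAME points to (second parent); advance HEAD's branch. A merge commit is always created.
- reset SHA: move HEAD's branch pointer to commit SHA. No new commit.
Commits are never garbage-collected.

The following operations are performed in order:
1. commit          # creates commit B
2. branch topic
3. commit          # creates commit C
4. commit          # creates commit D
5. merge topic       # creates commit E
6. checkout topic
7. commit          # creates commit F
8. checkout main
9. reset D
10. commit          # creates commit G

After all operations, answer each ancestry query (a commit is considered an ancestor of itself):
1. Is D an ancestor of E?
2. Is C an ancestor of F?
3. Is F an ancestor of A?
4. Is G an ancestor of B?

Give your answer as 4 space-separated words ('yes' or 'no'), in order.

After op 1 (commit): HEAD=main@B [main=B]
After op 2 (branch): HEAD=main@B [main=B topic=B]
After op 3 (commit): HEAD=main@C [main=C topic=B]
After op 4 (commit): HEAD=main@D [main=D topic=B]
After op 5 (merge): HEAD=main@E [main=E topic=B]
After op 6 (checkout): HEAD=topic@B [main=E topic=B]
After op 7 (commit): HEAD=topic@F [main=E topic=F]
After op 8 (checkout): HEAD=main@E [main=E topic=F]
After op 9 (reset): HEAD=main@D [main=D topic=F]
After op 10 (commit): HEAD=main@G [main=G topic=F]
ancestors(E) = {A,B,C,D,E}; D in? yes
ancestors(F) = {A,B,F}; C in? no
ancestors(A) = {A}; F in? no
ancestors(B) = {A,B}; G in? no

Answer: yes no no no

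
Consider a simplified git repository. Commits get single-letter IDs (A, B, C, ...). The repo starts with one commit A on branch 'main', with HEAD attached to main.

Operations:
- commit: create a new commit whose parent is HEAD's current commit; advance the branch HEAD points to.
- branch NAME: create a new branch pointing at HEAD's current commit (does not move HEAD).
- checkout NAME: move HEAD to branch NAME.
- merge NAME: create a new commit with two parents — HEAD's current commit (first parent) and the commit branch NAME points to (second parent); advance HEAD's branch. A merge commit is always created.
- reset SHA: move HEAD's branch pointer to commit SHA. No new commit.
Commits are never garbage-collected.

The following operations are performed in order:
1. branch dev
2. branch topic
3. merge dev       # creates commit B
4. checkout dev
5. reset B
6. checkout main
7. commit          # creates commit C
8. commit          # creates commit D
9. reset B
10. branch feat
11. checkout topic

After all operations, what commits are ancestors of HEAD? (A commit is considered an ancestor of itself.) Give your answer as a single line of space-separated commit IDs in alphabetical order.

After op 1 (branch): HEAD=main@A [dev=A main=A]
After op 2 (branch): HEAD=main@A [dev=A main=A topic=A]
After op 3 (merge): HEAD=main@B [dev=A main=B topic=A]
After op 4 (checkout): HEAD=dev@A [dev=A main=B topic=A]
After op 5 (reset): HEAD=dev@B [dev=B main=B topic=A]
After op 6 (checkout): HEAD=main@B [dev=B main=B topic=A]
After op 7 (commit): HEAD=main@C [dev=B main=C topic=A]
After op 8 (commit): HEAD=main@D [dev=B main=D topic=A]
After op 9 (reset): HEAD=main@B [dev=B main=B topic=A]
After op 10 (branch): HEAD=main@B [dev=B feat=B main=B topic=A]
After op 11 (checkout): HEAD=topic@A [dev=B feat=B main=B topic=A]

Answer: A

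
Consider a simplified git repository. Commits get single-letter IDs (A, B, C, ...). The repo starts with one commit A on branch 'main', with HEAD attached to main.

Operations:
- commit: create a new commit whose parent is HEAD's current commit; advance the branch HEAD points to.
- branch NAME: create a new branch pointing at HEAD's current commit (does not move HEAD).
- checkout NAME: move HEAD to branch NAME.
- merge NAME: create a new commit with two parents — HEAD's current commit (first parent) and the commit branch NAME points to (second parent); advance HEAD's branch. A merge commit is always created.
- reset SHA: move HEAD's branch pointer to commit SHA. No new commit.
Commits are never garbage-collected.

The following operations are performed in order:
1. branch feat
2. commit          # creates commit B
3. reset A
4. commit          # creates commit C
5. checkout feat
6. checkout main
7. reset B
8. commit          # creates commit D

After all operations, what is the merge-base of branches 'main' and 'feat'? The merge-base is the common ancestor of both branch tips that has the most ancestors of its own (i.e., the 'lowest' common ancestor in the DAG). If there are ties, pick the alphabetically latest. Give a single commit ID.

After op 1 (branch): HEAD=main@A [feat=A main=A]
After op 2 (commit): HEAD=main@B [feat=A main=B]
After op 3 (reset): HEAD=main@A [feat=A main=A]
After op 4 (commit): HEAD=main@C [feat=A main=C]
After op 5 (checkout): HEAD=feat@A [feat=A main=C]
After op 6 (checkout): HEAD=main@C [feat=A main=C]
After op 7 (reset): HEAD=main@B [feat=A main=B]
After op 8 (commit): HEAD=main@D [feat=A main=D]
ancestors(main=D): ['A', 'B', 'D']
ancestors(feat=A): ['A']
common: ['A']

Answer: A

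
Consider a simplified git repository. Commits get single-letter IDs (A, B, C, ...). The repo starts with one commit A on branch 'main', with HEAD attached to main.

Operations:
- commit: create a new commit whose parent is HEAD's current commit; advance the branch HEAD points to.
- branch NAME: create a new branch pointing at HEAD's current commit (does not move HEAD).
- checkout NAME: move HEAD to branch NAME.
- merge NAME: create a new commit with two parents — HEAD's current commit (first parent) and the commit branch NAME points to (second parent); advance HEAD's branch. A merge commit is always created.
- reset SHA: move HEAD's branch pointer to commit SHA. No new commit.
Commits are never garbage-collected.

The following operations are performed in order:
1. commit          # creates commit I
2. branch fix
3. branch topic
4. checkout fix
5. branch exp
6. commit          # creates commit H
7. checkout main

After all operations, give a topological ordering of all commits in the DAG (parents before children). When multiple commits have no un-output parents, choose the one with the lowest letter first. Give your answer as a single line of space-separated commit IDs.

Answer: A I H

Derivation:
After op 1 (commit): HEAD=main@I [main=I]
After op 2 (branch): HEAD=main@I [fix=I main=I]
After op 3 (branch): HEAD=main@I [fix=I main=I topic=I]
After op 4 (checkout): HEAD=fix@I [fix=I main=I topic=I]
After op 5 (branch): HEAD=fix@I [exp=I fix=I main=I topic=I]
After op 6 (commit): HEAD=fix@H [exp=I fix=H main=I topic=I]
After op 7 (checkout): HEAD=main@I [exp=I fix=H main=I topic=I]
commit A: parents=[]
commit H: parents=['I']
commit I: parents=['A']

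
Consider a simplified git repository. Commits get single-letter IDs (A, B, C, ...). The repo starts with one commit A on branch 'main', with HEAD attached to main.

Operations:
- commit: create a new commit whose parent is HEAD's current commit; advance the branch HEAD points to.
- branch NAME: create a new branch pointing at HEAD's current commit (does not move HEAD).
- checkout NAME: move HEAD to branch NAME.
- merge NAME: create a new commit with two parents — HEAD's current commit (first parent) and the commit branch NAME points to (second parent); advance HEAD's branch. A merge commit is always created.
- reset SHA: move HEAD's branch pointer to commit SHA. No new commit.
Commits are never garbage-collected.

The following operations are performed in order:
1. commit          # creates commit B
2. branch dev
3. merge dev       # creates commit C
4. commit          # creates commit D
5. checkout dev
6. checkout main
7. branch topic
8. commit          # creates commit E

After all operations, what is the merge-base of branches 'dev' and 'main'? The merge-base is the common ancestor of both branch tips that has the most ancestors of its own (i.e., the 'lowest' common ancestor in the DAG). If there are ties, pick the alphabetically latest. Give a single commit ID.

Answer: B

Derivation:
After op 1 (commit): HEAD=main@B [main=B]
After op 2 (branch): HEAD=main@B [dev=B main=B]
After op 3 (merge): HEAD=main@C [dev=B main=C]
After op 4 (commit): HEAD=main@D [dev=B main=D]
After op 5 (checkout): HEAD=dev@B [dev=B main=D]
After op 6 (checkout): HEAD=main@D [dev=B main=D]
After op 7 (branch): HEAD=main@D [dev=B main=D topic=D]
After op 8 (commit): HEAD=main@E [dev=B main=E topic=D]
ancestors(dev=B): ['A', 'B']
ancestors(main=E): ['A', 'B', 'C', 'D', 'E']
common: ['A', 'B']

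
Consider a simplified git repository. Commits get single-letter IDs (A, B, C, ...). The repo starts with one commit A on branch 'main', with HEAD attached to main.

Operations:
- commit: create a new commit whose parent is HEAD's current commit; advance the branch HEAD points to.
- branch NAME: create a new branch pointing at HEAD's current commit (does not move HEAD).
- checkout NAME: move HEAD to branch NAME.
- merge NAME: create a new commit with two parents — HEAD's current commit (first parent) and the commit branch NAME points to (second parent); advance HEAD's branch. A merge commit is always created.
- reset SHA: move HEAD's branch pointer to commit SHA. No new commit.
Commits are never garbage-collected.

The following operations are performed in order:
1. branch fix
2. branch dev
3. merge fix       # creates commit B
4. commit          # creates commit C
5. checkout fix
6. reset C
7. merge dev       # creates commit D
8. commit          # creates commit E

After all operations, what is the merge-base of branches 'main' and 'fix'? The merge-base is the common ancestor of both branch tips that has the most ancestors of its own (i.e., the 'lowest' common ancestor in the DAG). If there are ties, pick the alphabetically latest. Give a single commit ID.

Answer: C

Derivation:
After op 1 (branch): HEAD=main@A [fix=A main=A]
After op 2 (branch): HEAD=main@A [dev=A fix=A main=A]
After op 3 (merge): HEAD=main@B [dev=A fix=A main=B]
After op 4 (commit): HEAD=main@C [dev=A fix=A main=C]
After op 5 (checkout): HEAD=fix@A [dev=A fix=A main=C]
After op 6 (reset): HEAD=fix@C [dev=A fix=C main=C]
After op 7 (merge): HEAD=fix@D [dev=A fix=D main=C]
After op 8 (commit): HEAD=fix@E [dev=A fix=E main=C]
ancestors(main=C): ['A', 'B', 'C']
ancestors(fix=E): ['A', 'B', 'C', 'D', 'E']
common: ['A', 'B', 'C']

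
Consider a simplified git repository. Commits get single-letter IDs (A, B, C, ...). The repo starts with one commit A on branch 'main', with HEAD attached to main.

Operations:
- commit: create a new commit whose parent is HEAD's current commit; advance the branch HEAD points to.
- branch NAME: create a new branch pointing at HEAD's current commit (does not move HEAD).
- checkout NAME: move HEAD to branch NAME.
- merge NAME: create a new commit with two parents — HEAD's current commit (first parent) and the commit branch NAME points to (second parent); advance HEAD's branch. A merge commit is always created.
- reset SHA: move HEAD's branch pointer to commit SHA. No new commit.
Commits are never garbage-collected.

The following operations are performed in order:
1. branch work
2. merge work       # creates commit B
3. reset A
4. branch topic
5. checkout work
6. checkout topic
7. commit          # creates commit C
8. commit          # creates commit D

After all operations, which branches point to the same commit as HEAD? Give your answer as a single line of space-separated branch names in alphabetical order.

Answer: topic

Derivation:
After op 1 (branch): HEAD=main@A [main=A work=A]
After op 2 (merge): HEAD=main@B [main=B work=A]
After op 3 (reset): HEAD=main@A [main=A work=A]
After op 4 (branch): HEAD=main@A [main=A topic=A work=A]
After op 5 (checkout): HEAD=work@A [main=A topic=A work=A]
After op 6 (checkout): HEAD=topic@A [main=A topic=A work=A]
After op 7 (commit): HEAD=topic@C [main=A topic=C work=A]
After op 8 (commit): HEAD=topic@D [main=A topic=D work=A]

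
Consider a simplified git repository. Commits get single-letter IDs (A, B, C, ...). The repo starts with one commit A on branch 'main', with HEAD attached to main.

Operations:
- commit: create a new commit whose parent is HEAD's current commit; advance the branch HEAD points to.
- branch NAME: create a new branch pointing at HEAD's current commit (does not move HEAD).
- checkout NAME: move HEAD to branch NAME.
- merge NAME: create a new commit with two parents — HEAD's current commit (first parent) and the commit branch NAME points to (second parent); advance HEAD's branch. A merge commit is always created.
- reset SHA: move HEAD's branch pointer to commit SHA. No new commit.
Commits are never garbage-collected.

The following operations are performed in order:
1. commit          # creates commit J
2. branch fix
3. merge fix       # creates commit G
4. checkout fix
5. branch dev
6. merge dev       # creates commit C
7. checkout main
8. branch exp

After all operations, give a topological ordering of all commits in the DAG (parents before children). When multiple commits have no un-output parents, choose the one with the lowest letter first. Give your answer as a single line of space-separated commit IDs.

After op 1 (commit): HEAD=main@J [main=J]
After op 2 (branch): HEAD=main@J [fix=J main=J]
After op 3 (merge): HEAD=main@G [fix=J main=G]
After op 4 (checkout): HEAD=fix@J [fix=J main=G]
After op 5 (branch): HEAD=fix@J [dev=J fix=J main=G]
After op 6 (merge): HEAD=fix@C [dev=J fix=C main=G]
After op 7 (checkout): HEAD=main@G [dev=J fix=C main=G]
After op 8 (branch): HEAD=main@G [dev=J exp=G fix=C main=G]
commit A: parents=[]
commit C: parents=['J', 'J']
commit G: parents=['J', 'J']
commit J: parents=['A']

Answer: A J C G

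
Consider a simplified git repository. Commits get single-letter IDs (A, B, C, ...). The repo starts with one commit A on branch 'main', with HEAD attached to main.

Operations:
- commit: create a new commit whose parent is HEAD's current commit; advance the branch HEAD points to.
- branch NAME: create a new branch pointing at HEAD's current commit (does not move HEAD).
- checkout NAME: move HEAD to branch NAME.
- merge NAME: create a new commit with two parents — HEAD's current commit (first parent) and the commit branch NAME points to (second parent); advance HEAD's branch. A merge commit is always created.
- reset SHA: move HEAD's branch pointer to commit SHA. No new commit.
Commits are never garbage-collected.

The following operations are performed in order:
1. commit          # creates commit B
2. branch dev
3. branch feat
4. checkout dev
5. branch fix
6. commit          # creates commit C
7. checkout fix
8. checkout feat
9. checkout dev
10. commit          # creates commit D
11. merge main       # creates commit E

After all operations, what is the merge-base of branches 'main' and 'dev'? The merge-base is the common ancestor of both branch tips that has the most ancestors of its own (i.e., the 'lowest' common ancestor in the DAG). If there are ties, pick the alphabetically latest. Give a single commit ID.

After op 1 (commit): HEAD=main@B [main=B]
After op 2 (branch): HEAD=main@B [dev=B main=B]
After op 3 (branch): HEAD=main@B [dev=B feat=B main=B]
After op 4 (checkout): HEAD=dev@B [dev=B feat=B main=B]
After op 5 (branch): HEAD=dev@B [dev=B feat=B fix=B main=B]
After op 6 (commit): HEAD=dev@C [dev=C feat=B fix=B main=B]
After op 7 (checkout): HEAD=fix@B [dev=C feat=B fix=B main=B]
After op 8 (checkout): HEAD=feat@B [dev=C feat=B fix=B main=B]
After op 9 (checkout): HEAD=dev@C [dev=C feat=B fix=B main=B]
After op 10 (commit): HEAD=dev@D [dev=D feat=B fix=B main=B]
After op 11 (merge): HEAD=dev@E [dev=E feat=B fix=B main=B]
ancestors(main=B): ['A', 'B']
ancestors(dev=E): ['A', 'B', 'C', 'D', 'E']
common: ['A', 'B']

Answer: B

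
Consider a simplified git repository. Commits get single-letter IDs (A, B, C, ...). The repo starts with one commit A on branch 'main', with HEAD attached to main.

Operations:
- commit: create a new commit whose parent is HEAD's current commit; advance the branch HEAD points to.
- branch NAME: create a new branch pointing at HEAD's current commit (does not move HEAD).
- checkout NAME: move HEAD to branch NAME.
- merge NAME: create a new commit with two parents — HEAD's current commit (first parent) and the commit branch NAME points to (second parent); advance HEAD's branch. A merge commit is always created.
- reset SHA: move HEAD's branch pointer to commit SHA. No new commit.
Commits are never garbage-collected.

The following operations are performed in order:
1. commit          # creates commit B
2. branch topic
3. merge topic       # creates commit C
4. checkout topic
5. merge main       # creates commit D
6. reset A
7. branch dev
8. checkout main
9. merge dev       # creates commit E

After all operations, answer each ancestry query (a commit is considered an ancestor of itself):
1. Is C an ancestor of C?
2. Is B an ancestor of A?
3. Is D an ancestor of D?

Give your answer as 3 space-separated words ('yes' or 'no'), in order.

Answer: yes no yes

Derivation:
After op 1 (commit): HEAD=main@B [main=B]
After op 2 (branch): HEAD=main@B [main=B topic=B]
After op 3 (merge): HEAD=main@C [main=C topic=B]
After op 4 (checkout): HEAD=topic@B [main=C topic=B]
After op 5 (merge): HEAD=topic@D [main=C topic=D]
After op 6 (reset): HEAD=topic@A [main=C topic=A]
After op 7 (branch): HEAD=topic@A [dev=A main=C topic=A]
After op 8 (checkout): HEAD=main@C [dev=A main=C topic=A]
After op 9 (merge): HEAD=main@E [dev=A main=E topic=A]
ancestors(C) = {A,B,C}; C in? yes
ancestors(A) = {A}; B in? no
ancestors(D) = {A,B,C,D}; D in? yes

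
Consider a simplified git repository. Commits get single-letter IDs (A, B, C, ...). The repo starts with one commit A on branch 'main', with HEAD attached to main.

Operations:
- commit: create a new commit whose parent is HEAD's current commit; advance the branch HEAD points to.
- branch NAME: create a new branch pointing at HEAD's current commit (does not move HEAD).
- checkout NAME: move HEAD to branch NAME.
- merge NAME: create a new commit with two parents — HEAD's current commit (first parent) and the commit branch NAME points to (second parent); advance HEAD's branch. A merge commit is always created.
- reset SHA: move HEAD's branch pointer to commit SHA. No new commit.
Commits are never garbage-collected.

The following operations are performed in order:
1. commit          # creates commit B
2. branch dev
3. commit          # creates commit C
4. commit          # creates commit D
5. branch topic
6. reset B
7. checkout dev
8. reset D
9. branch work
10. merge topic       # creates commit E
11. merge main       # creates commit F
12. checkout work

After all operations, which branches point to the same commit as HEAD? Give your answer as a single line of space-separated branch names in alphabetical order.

After op 1 (commit): HEAD=main@B [main=B]
After op 2 (branch): HEAD=main@B [dev=B main=B]
After op 3 (commit): HEAD=main@C [dev=B main=C]
After op 4 (commit): HEAD=main@D [dev=B main=D]
After op 5 (branch): HEAD=main@D [dev=B main=D topic=D]
After op 6 (reset): HEAD=main@B [dev=B main=B topic=D]
After op 7 (checkout): HEAD=dev@B [dev=B main=B topic=D]
After op 8 (reset): HEAD=dev@D [dev=D main=B topic=D]
After op 9 (branch): HEAD=dev@D [dev=D main=B topic=D work=D]
After op 10 (merge): HEAD=dev@E [dev=E main=B topic=D work=D]
After op 11 (merge): HEAD=dev@F [dev=F main=B topic=D work=D]
After op 12 (checkout): HEAD=work@D [dev=F main=B topic=D work=D]

Answer: topic work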